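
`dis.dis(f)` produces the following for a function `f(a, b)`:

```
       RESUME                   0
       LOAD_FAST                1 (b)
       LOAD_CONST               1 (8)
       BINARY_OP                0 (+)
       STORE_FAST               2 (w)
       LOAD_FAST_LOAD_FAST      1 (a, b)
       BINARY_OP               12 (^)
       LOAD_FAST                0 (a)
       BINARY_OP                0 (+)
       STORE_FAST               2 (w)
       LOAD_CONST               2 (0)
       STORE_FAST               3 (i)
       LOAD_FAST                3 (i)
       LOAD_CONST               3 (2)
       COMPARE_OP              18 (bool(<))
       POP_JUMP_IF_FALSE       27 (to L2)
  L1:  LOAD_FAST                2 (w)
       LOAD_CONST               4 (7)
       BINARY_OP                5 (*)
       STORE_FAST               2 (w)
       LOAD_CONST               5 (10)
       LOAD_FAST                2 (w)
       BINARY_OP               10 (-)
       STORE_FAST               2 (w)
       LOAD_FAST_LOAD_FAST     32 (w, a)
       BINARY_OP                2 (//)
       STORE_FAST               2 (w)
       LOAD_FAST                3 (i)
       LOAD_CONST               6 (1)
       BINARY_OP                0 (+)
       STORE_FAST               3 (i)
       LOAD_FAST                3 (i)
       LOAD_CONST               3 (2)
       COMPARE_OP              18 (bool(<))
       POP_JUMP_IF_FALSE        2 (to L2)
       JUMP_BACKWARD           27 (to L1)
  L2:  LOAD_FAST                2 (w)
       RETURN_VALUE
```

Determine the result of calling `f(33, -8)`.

LOAD_FAST b → push -8. Stack: [-8]
LOAD_CONST → push 8. Stack: [-8, 8]
BINARY_OP + → -8 + 8 = 0. Stack: [0]
STORE_FAST w → w=0. Stack: []
LOAD_FAST_LOAD_FAST a,b → push 33,-8. Stack: [33, -8]
BINARY_OP ^ → 33 ^ -8 = -39. Stack: [-39]
LOAD_FAST a → push 33. Stack: [-39, 33]
BINARY_OP + → -39 + 33 = -6. Stack: [-6]
STORE_FAST w → w=-6. Stack: []
LOAD_CONST → push 0. Stack: [0]
STORE_FAST i → i=0. Stack: []
LOAD_FAST i → push 0. Stack: [0]
LOAD_CONST → push 2. Stack: [0, 2]
COMPARE_OP bool(<) → 0 vs 2 = True. Stack: [True]
POP_JUMP_IF_FALSE → pop True; no jump. Stack: []
LOAD_FAST w → push -6. Stack: [-6]
LOAD_CONST → push 7. Stack: [-6, 7]
BINARY_OP * → -6 * 7 = -42. Stack: [-42]
STORE_FAST w → w=-42. Stack: []
LOAD_CONST → push 10. Stack: [10]
LOAD_FAST w → push -42. Stack: [10, -42]
BINARY_OP - → 10 - -42 = 52. Stack: [52]
STORE_FAST w → w=52. Stack: []
LOAD_FAST_LOAD_FAST w,a → push 52,33. Stack: [52, 33]
BINARY_OP // → 52 // 33 = 1. Stack: [1]
STORE_FAST w → w=1. Stack: []
LOAD_FAST i → push 0. Stack: [0]
LOAD_CONST → push 1. Stack: [0, 1]
BINARY_OP + → 0 + 1 = 1. Stack: [1]
STORE_FAST i → i=1. Stack: []
LOAD_FAST i → push 1. Stack: [1]
LOAD_CONST → push 2. Stack: [1, 2]
COMPARE_OP bool(<) → 1 vs 2 = True. Stack: [True]
POP_JUMP_IF_FALSE → pop True; no jump. Stack: []
LOAD_FAST w → push 1. Stack: [1]
LOAD_CONST → push 7. Stack: [1, 7]
BINARY_OP * → 1 * 7 = 7. Stack: [7]
STORE_FAST w → w=7. Stack: []
LOAD_CONST → push 10. Stack: [10]
LOAD_FAST w → push 7. Stack: [10, 7]
BINARY_OP - → 10 - 7 = 3. Stack: [3]
STORE_FAST w → w=3. Stack: []
LOAD_FAST_LOAD_FAST w,a → push 3,33. Stack: [3, 33]
BINARY_OP // → 3 // 33 = 0. Stack: [0]
STORE_FAST w → w=0. Stack: []
LOAD_FAST i → push 1. Stack: [1]
LOAD_CONST → push 1. Stack: [1, 1]
BINARY_OP + → 1 + 1 = 2. Stack: [2]
STORE_FAST i → i=2. Stack: []
LOAD_FAST i → push 2. Stack: [2]
LOAD_CONST → push 2. Stack: [2, 2]
COMPARE_OP bool(<) → 2 vs 2 = False. Stack: [False]
POP_JUMP_IF_FALSE → pop False; jump. Stack: []
LOAD_FAST w → push 0. Stack: [0]
RETURN_VALUE → return 0.

0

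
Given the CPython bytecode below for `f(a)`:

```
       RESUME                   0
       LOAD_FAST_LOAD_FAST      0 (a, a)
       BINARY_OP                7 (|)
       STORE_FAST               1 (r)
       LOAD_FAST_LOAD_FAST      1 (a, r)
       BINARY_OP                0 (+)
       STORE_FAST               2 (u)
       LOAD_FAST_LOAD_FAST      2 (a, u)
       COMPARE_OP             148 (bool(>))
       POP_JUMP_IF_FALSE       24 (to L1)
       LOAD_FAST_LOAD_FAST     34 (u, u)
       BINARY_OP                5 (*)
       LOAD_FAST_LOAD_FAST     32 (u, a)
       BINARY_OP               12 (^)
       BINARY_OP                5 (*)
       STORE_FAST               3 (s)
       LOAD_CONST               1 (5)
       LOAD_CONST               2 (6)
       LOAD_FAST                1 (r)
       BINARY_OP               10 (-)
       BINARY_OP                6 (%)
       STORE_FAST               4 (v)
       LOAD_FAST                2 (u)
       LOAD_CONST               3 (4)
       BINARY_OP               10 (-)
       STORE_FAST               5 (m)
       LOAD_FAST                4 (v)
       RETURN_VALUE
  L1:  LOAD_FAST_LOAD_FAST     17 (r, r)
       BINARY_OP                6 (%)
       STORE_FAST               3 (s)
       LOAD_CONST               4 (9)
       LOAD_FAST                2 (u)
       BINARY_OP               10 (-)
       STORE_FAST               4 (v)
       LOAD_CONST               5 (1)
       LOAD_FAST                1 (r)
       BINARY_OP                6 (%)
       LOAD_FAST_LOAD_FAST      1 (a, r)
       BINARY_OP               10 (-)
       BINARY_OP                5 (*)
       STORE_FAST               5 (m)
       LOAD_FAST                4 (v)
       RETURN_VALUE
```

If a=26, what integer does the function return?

LOAD_FAST_LOAD_FAST a,a → push 26,26. Stack: [26, 26]
BINARY_OP | → 26 | 26 = 26. Stack: [26]
STORE_FAST r → r=26. Stack: []
LOAD_FAST_LOAD_FAST a,r → push 26,26. Stack: [26, 26]
BINARY_OP + → 26 + 26 = 52. Stack: [52]
STORE_FAST u → u=52. Stack: []
LOAD_FAST_LOAD_FAST a,u → push 26,52. Stack: [26, 52]
COMPARE_OP bool(>) → 26 vs 52 = False. Stack: [False]
POP_JUMP_IF_FALSE → pop False; jump. Stack: []
LOAD_FAST_LOAD_FAST r,r → push 26,26. Stack: [26, 26]
BINARY_OP % → 26 % 26 = 0. Stack: [0]
STORE_FAST s → s=0. Stack: []
LOAD_CONST → push 9. Stack: [9]
LOAD_FAST u → push 52. Stack: [9, 52]
BINARY_OP - → 9 - 52 = -43. Stack: [-43]
STORE_FAST v → v=-43. Stack: []
LOAD_CONST → push 1. Stack: [1]
LOAD_FAST r → push 26. Stack: [1, 26]
BINARY_OP % → 1 % 26 = 1. Stack: [1]
LOAD_FAST_LOAD_FAST a,r → push 26,26. Stack: [1, 26, 26]
BINARY_OP - → 26 - 26 = 0. Stack: [1, 0]
BINARY_OP * → 1 * 0 = 0. Stack: [0]
STORE_FAST m → m=0. Stack: []
LOAD_FAST v → push -43. Stack: [-43]
RETURN_VALUE → return -43.

-43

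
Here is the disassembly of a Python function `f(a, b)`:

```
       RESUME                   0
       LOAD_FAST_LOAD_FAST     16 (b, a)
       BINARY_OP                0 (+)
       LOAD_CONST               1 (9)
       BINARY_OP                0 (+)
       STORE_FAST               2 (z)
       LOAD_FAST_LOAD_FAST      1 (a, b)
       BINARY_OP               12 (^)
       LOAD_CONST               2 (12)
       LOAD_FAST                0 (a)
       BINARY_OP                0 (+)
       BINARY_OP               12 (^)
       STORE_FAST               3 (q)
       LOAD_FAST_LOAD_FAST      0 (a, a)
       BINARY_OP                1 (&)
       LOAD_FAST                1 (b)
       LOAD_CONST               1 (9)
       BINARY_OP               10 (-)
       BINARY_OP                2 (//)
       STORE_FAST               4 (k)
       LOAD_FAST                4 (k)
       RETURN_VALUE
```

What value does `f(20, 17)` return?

LOAD_FAST_LOAD_FAST b,a → push 17,20. Stack: [17, 20]
BINARY_OP + → 17 + 20 = 37. Stack: [37]
LOAD_CONST → push 9. Stack: [37, 9]
BINARY_OP + → 37 + 9 = 46. Stack: [46]
STORE_FAST z → z=46. Stack: []
LOAD_FAST_LOAD_FAST a,b → push 20,17. Stack: [20, 17]
BINARY_OP ^ → 20 ^ 17 = 5. Stack: [5]
LOAD_CONST → push 12. Stack: [5, 12]
LOAD_FAST a → push 20. Stack: [5, 12, 20]
BINARY_OP + → 12 + 20 = 32. Stack: [5, 32]
BINARY_OP ^ → 5 ^ 32 = 37. Stack: [37]
STORE_FAST q → q=37. Stack: []
LOAD_FAST_LOAD_FAST a,a → push 20,20. Stack: [20, 20]
BINARY_OP & → 20 & 20 = 20. Stack: [20]
LOAD_FAST b → push 17. Stack: [20, 17]
LOAD_CONST → push 9. Stack: [20, 17, 9]
BINARY_OP - → 17 - 9 = 8. Stack: [20, 8]
BINARY_OP // → 20 // 8 = 2. Stack: [2]
STORE_FAST k → k=2. Stack: []
LOAD_FAST k → push 2. Stack: [2]
RETURN_VALUE → return 2.

2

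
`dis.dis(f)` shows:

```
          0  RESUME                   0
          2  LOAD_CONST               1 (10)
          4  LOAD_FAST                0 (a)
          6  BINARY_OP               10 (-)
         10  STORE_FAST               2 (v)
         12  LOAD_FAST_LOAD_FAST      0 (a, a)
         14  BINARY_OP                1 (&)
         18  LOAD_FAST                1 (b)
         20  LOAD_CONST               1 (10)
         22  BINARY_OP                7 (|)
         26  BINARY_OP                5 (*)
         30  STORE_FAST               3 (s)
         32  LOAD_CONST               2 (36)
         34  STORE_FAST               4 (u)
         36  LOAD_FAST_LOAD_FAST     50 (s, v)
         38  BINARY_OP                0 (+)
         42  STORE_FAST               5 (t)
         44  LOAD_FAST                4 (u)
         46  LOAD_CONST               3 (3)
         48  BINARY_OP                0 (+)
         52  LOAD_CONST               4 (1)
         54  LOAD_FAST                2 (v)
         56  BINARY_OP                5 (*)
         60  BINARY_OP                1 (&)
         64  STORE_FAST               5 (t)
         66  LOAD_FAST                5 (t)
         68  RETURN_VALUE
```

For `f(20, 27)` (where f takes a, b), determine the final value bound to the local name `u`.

36

LOAD_CONST → push 10. Stack: [10]
LOAD_FAST a → push 20. Stack: [10, 20]
BINARY_OP - → 10 - 20 = -10. Stack: [-10]
STORE_FAST v → v=-10. Stack: []
LOAD_FAST_LOAD_FAST a,a → push 20,20. Stack: [20, 20]
BINARY_OP & → 20 & 20 = 20. Stack: [20]
LOAD_FAST b → push 27. Stack: [20, 27]
LOAD_CONST → push 10. Stack: [20, 27, 10]
BINARY_OP | → 27 | 10 = 27. Stack: [20, 27]
BINARY_OP * → 20 * 27 = 540. Stack: [540]
STORE_FAST s → s=540. Stack: []
LOAD_CONST → push 36. Stack: [36]
STORE_FAST u → u=36. Stack: []
LOAD_FAST_LOAD_FAST s,v → push 540,-10. Stack: [540, -10]
BINARY_OP + → 540 + -10 = 530. Stack: [530]
STORE_FAST t → t=530. Stack: []
LOAD_FAST u → push 36. Stack: [36]
LOAD_CONST → push 3. Stack: [36, 3]
BINARY_OP + → 36 + 3 = 39. Stack: [39]
LOAD_CONST → push 1. Stack: [39, 1]
LOAD_FAST v → push -10. Stack: [39, 1, -10]
BINARY_OP * → 1 * -10 = -10. Stack: [39, -10]
BINARY_OP & → 39 & -10 = 38. Stack: [38]
STORE_FAST t → t=38. Stack: []
LOAD_FAST t → push 38. Stack: [38]
RETURN_VALUE → return 38.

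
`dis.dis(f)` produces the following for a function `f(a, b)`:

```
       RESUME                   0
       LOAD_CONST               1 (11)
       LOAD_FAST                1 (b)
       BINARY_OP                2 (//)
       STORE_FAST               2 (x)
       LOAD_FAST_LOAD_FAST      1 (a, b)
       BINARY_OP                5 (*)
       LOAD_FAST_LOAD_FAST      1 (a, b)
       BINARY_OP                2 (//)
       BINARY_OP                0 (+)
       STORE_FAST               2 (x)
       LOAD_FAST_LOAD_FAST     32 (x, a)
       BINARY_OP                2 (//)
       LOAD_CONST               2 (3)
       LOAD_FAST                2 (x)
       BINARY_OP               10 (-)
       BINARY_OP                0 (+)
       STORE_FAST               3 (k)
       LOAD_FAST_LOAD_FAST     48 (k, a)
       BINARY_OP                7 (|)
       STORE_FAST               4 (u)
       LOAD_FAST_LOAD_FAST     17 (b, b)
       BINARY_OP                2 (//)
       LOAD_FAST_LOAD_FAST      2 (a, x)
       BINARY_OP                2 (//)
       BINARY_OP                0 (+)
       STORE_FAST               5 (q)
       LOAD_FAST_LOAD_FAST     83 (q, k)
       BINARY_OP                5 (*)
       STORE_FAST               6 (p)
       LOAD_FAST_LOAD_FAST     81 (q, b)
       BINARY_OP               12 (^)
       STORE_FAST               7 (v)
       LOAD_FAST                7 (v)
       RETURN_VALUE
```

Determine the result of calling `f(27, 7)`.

6

LOAD_CONST → push 11. Stack: [11]
LOAD_FAST b → push 7. Stack: [11, 7]
BINARY_OP // → 11 // 7 = 1. Stack: [1]
STORE_FAST x → x=1. Stack: []
LOAD_FAST_LOAD_FAST a,b → push 27,7. Stack: [27, 7]
BINARY_OP * → 27 * 7 = 189. Stack: [189]
LOAD_FAST_LOAD_FAST a,b → push 27,7. Stack: [189, 27, 7]
BINARY_OP // → 27 // 7 = 3. Stack: [189, 3]
BINARY_OP + → 189 + 3 = 192. Stack: [192]
STORE_FAST x → x=192. Stack: []
LOAD_FAST_LOAD_FAST x,a → push 192,27. Stack: [192, 27]
BINARY_OP // → 192 // 27 = 7. Stack: [7]
LOAD_CONST → push 3. Stack: [7, 3]
LOAD_FAST x → push 192. Stack: [7, 3, 192]
BINARY_OP - → 3 - 192 = -189. Stack: [7, -189]
BINARY_OP + → 7 + -189 = -182. Stack: [-182]
STORE_FAST k → k=-182. Stack: []
LOAD_FAST_LOAD_FAST k,a → push -182,27. Stack: [-182, 27]
BINARY_OP | → -182 | 27 = -165. Stack: [-165]
STORE_FAST u → u=-165. Stack: []
LOAD_FAST_LOAD_FAST b,b → push 7,7. Stack: [7, 7]
BINARY_OP // → 7 // 7 = 1. Stack: [1]
LOAD_FAST_LOAD_FAST a,x → push 27,192. Stack: [1, 27, 192]
BINARY_OP // → 27 // 192 = 0. Stack: [1, 0]
BINARY_OP + → 1 + 0 = 1. Stack: [1]
STORE_FAST q → q=1. Stack: []
LOAD_FAST_LOAD_FAST q,k → push 1,-182. Stack: [1, -182]
BINARY_OP * → 1 * -182 = -182. Stack: [-182]
STORE_FAST p → p=-182. Stack: []
LOAD_FAST_LOAD_FAST q,b → push 1,7. Stack: [1, 7]
BINARY_OP ^ → 1 ^ 7 = 6. Stack: [6]
STORE_FAST v → v=6. Stack: []
LOAD_FAST v → push 6. Stack: [6]
RETURN_VALUE → return 6.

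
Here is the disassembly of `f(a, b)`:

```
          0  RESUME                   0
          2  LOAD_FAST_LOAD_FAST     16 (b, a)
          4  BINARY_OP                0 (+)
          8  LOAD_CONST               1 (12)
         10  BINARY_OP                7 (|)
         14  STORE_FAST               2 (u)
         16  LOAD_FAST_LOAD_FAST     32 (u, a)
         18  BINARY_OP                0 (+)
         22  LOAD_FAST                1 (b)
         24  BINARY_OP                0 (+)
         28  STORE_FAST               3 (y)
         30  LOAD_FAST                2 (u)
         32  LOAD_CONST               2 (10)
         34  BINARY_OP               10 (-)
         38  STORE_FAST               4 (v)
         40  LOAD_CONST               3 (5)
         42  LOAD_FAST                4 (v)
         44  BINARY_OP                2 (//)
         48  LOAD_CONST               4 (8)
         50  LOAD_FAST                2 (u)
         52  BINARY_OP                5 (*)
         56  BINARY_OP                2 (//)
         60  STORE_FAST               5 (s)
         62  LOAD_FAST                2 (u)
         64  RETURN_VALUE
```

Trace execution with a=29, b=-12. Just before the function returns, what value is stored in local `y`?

LOAD_FAST_LOAD_FAST b,a → push -12,29. Stack: [-12, 29]
BINARY_OP + → -12 + 29 = 17. Stack: [17]
LOAD_CONST → push 12. Stack: [17, 12]
BINARY_OP | → 17 | 12 = 29. Stack: [29]
STORE_FAST u → u=29. Stack: []
LOAD_FAST_LOAD_FAST u,a → push 29,29. Stack: [29, 29]
BINARY_OP + → 29 + 29 = 58. Stack: [58]
LOAD_FAST b → push -12. Stack: [58, -12]
BINARY_OP + → 58 + -12 = 46. Stack: [46]
STORE_FAST y → y=46. Stack: []
LOAD_FAST u → push 29. Stack: [29]
LOAD_CONST → push 10. Stack: [29, 10]
BINARY_OP - → 29 - 10 = 19. Stack: [19]
STORE_FAST v → v=19. Stack: []
LOAD_CONST → push 5. Stack: [5]
LOAD_FAST v → push 19. Stack: [5, 19]
BINARY_OP // → 5 // 19 = 0. Stack: [0]
LOAD_CONST → push 8. Stack: [0, 8]
LOAD_FAST u → push 29. Stack: [0, 8, 29]
BINARY_OP * → 8 * 29 = 232. Stack: [0, 232]
BINARY_OP // → 0 // 232 = 0. Stack: [0]
STORE_FAST s → s=0. Stack: []
LOAD_FAST u → push 29. Stack: [29]
RETURN_VALUE → return 29.

46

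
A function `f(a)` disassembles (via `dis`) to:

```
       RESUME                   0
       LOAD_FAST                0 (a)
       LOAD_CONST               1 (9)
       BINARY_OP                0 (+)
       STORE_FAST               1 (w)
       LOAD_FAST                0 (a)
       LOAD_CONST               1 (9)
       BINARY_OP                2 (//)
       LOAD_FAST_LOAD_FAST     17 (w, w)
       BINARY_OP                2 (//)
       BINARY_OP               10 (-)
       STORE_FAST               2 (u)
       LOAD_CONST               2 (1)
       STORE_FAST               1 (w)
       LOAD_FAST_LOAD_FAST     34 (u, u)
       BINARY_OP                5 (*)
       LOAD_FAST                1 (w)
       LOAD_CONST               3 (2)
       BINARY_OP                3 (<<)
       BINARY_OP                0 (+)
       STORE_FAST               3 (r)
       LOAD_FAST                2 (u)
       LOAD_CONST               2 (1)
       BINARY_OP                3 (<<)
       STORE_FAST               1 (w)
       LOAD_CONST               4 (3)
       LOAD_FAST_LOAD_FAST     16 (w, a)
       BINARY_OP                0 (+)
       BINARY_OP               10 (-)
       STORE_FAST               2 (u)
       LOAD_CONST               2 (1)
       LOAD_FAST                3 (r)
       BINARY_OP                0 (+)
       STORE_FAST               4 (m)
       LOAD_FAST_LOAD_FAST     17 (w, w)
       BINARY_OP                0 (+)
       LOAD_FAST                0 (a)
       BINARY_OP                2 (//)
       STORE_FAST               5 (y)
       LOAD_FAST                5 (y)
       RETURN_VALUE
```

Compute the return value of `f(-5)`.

1

LOAD_FAST a → push -5. Stack: [-5]
LOAD_CONST → push 9. Stack: [-5, 9]
BINARY_OP + → -5 + 9 = 4. Stack: [4]
STORE_FAST w → w=4. Stack: []
LOAD_FAST a → push -5. Stack: [-5]
LOAD_CONST → push 9. Stack: [-5, 9]
BINARY_OP // → -5 // 9 = -1. Stack: [-1]
LOAD_FAST_LOAD_FAST w,w → push 4,4. Stack: [-1, 4, 4]
BINARY_OP // → 4 // 4 = 1. Stack: [-1, 1]
BINARY_OP - → -1 - 1 = -2. Stack: [-2]
STORE_FAST u → u=-2. Stack: []
LOAD_CONST → push 1. Stack: [1]
STORE_FAST w → w=1. Stack: []
LOAD_FAST_LOAD_FAST u,u → push -2,-2. Stack: [-2, -2]
BINARY_OP * → -2 * -2 = 4. Stack: [4]
LOAD_FAST w → push 1. Stack: [4, 1]
LOAD_CONST → push 2. Stack: [4, 1, 2]
BINARY_OP << → 1 << 2 = 4. Stack: [4, 4]
BINARY_OP + → 4 + 4 = 8. Stack: [8]
STORE_FAST r → r=8. Stack: []
LOAD_FAST u → push -2. Stack: [-2]
LOAD_CONST → push 1. Stack: [-2, 1]
BINARY_OP << → -2 << 1 = -4. Stack: [-4]
STORE_FAST w → w=-4. Stack: []
LOAD_CONST → push 3. Stack: [3]
LOAD_FAST_LOAD_FAST w,a → push -4,-5. Stack: [3, -4, -5]
BINARY_OP + → -4 + -5 = -9. Stack: [3, -9]
BINARY_OP - → 3 - -9 = 12. Stack: [12]
STORE_FAST u → u=12. Stack: []
LOAD_CONST → push 1. Stack: [1]
LOAD_FAST r → push 8. Stack: [1, 8]
BINARY_OP + → 1 + 8 = 9. Stack: [9]
STORE_FAST m → m=9. Stack: []
LOAD_FAST_LOAD_FAST w,w → push -4,-4. Stack: [-4, -4]
BINARY_OP + → -4 + -4 = -8. Stack: [-8]
LOAD_FAST a → push -5. Stack: [-8, -5]
BINARY_OP // → -8 // -5 = 1. Stack: [1]
STORE_FAST y → y=1. Stack: []
LOAD_FAST y → push 1. Stack: [1]
RETURN_VALUE → return 1.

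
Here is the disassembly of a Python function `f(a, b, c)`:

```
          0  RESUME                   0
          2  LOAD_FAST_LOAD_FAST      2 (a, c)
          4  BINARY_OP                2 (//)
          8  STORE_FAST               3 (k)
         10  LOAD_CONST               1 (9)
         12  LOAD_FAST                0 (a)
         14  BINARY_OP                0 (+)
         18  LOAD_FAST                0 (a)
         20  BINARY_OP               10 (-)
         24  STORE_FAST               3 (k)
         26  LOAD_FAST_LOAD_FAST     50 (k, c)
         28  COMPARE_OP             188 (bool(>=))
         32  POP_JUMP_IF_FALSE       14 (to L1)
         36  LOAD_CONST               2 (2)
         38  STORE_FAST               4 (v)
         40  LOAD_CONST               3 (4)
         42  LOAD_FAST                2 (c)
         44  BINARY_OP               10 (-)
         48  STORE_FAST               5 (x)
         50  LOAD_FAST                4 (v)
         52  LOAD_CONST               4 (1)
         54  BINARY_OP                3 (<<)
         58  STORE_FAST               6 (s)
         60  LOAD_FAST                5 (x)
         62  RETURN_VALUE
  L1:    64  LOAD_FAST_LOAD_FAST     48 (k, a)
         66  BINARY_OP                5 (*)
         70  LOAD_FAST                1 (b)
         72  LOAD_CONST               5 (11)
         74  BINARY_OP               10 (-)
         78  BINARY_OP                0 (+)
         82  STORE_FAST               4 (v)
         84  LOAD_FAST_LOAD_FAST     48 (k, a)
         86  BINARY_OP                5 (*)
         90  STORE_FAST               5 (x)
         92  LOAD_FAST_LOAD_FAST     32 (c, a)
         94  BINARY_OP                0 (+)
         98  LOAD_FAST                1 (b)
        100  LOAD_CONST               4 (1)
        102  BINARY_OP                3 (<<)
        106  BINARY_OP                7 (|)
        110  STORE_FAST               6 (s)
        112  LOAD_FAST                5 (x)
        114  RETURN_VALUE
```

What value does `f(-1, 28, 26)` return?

-9

LOAD_FAST_LOAD_FAST a,c → push -1,26. Stack: [-1, 26]
BINARY_OP // → -1 // 26 = -1. Stack: [-1]
STORE_FAST k → k=-1. Stack: []
LOAD_CONST → push 9. Stack: [9]
LOAD_FAST a → push -1. Stack: [9, -1]
BINARY_OP + → 9 + -1 = 8. Stack: [8]
LOAD_FAST a → push -1. Stack: [8, -1]
BINARY_OP - → 8 - -1 = 9. Stack: [9]
STORE_FAST k → k=9. Stack: []
LOAD_FAST_LOAD_FAST k,c → push 9,26. Stack: [9, 26]
COMPARE_OP bool(>=) → 9 vs 26 = False. Stack: [False]
POP_JUMP_IF_FALSE → pop False; jump. Stack: []
LOAD_FAST_LOAD_FAST k,a → push 9,-1. Stack: [9, -1]
BINARY_OP * → 9 * -1 = -9. Stack: [-9]
LOAD_FAST b → push 28. Stack: [-9, 28]
LOAD_CONST → push 11. Stack: [-9, 28, 11]
BINARY_OP - → 28 - 11 = 17. Stack: [-9, 17]
BINARY_OP + → -9 + 17 = 8. Stack: [8]
STORE_FAST v → v=8. Stack: []
LOAD_FAST_LOAD_FAST k,a → push 9,-1. Stack: [9, -1]
BINARY_OP * → 9 * -1 = -9. Stack: [-9]
STORE_FAST x → x=-9. Stack: []
LOAD_FAST_LOAD_FAST c,a → push 26,-1. Stack: [26, -1]
BINARY_OP + → 26 + -1 = 25. Stack: [25]
LOAD_FAST b → push 28. Stack: [25, 28]
LOAD_CONST → push 1. Stack: [25, 28, 1]
BINARY_OP << → 28 << 1 = 56. Stack: [25, 56]
BINARY_OP | → 25 | 56 = 57. Stack: [57]
STORE_FAST s → s=57. Stack: []
LOAD_FAST x → push -9. Stack: [-9]
RETURN_VALUE → return -9.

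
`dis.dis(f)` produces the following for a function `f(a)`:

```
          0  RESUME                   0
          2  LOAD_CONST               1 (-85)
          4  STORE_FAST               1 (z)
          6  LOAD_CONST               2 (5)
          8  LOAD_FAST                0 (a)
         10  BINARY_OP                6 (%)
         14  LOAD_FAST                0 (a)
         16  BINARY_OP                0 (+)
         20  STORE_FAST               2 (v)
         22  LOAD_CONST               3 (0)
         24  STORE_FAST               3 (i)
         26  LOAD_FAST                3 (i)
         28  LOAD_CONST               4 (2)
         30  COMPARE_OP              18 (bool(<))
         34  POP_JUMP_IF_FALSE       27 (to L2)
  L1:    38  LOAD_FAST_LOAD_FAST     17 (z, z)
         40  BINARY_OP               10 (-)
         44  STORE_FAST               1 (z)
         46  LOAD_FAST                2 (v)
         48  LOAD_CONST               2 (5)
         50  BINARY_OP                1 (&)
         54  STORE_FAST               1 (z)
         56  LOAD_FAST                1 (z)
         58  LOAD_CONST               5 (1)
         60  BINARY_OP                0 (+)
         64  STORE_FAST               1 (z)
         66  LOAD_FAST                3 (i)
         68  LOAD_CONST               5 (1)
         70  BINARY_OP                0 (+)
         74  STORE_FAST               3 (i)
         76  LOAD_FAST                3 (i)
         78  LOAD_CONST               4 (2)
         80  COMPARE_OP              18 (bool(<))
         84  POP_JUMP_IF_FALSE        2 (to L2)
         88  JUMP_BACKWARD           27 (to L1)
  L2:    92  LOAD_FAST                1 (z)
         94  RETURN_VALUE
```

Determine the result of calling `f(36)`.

LOAD_CONST → push -85. Stack: [-85]
STORE_FAST z → z=-85. Stack: []
LOAD_CONST → push 5. Stack: [5]
LOAD_FAST a → push 36. Stack: [5, 36]
BINARY_OP % → 5 % 36 = 5. Stack: [5]
LOAD_FAST a → push 36. Stack: [5, 36]
BINARY_OP + → 5 + 36 = 41. Stack: [41]
STORE_FAST v → v=41. Stack: []
LOAD_CONST → push 0. Stack: [0]
STORE_FAST i → i=0. Stack: []
LOAD_FAST i → push 0. Stack: [0]
LOAD_CONST → push 2. Stack: [0, 2]
COMPARE_OP bool(<) → 0 vs 2 = True. Stack: [True]
POP_JUMP_IF_FALSE → pop True; no jump. Stack: []
LOAD_FAST_LOAD_FAST z,z → push -85,-85. Stack: [-85, -85]
BINARY_OP - → -85 - -85 = 0. Stack: [0]
STORE_FAST z → z=0. Stack: []
LOAD_FAST v → push 41. Stack: [41]
LOAD_CONST → push 5. Stack: [41, 5]
BINARY_OP & → 41 & 5 = 1. Stack: [1]
STORE_FAST z → z=1. Stack: []
LOAD_FAST z → push 1. Stack: [1]
LOAD_CONST → push 1. Stack: [1, 1]
BINARY_OP + → 1 + 1 = 2. Stack: [2]
STORE_FAST z → z=2. Stack: []
LOAD_FAST i → push 0. Stack: [0]
LOAD_CONST → push 1. Stack: [0, 1]
BINARY_OP + → 0 + 1 = 1. Stack: [1]
STORE_FAST i → i=1. Stack: []
LOAD_FAST i → push 1. Stack: [1]
LOAD_CONST → push 2. Stack: [1, 2]
COMPARE_OP bool(<) → 1 vs 2 = True. Stack: [True]
POP_JUMP_IF_FALSE → pop True; no jump. Stack: []
LOAD_FAST_LOAD_FAST z,z → push 2,2. Stack: [2, 2]
BINARY_OP - → 2 - 2 = 0. Stack: [0]
STORE_FAST z → z=0. Stack: []
LOAD_FAST v → push 41. Stack: [41]
LOAD_CONST → push 5. Stack: [41, 5]
BINARY_OP & → 41 & 5 = 1. Stack: [1]
STORE_FAST z → z=1. Stack: []
LOAD_FAST z → push 1. Stack: [1]
LOAD_CONST → push 1. Stack: [1, 1]
BINARY_OP + → 1 + 1 = 2. Stack: [2]
STORE_FAST z → z=2. Stack: []
LOAD_FAST i → push 1. Stack: [1]
LOAD_CONST → push 1. Stack: [1, 1]
BINARY_OP + → 1 + 1 = 2. Stack: [2]
STORE_FAST i → i=2. Stack: []
LOAD_FAST i → push 2. Stack: [2]
LOAD_CONST → push 2. Stack: [2, 2]
COMPARE_OP bool(<) → 2 vs 2 = False. Stack: [False]
POP_JUMP_IF_FALSE → pop False; jump. Stack: []
LOAD_FAST z → push 2. Stack: [2]
RETURN_VALUE → return 2.

2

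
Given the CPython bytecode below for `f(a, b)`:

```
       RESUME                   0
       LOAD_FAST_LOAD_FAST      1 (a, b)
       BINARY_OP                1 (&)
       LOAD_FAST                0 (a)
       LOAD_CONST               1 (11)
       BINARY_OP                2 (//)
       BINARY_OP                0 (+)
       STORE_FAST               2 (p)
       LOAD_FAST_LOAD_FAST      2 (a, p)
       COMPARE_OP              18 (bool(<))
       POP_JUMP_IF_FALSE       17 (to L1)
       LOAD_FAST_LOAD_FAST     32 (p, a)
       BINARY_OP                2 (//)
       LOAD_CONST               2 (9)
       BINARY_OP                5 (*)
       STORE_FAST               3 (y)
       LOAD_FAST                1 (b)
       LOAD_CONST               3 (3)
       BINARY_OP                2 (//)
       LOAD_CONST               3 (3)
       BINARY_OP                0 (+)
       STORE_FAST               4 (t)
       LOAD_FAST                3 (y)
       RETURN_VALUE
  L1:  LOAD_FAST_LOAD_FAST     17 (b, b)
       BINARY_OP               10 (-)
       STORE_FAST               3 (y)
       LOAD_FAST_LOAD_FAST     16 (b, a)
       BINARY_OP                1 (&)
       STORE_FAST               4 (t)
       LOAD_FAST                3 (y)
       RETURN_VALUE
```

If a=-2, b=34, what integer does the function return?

-153

LOAD_FAST_LOAD_FAST a,b → push -2,34. Stack: [-2, 34]
BINARY_OP & → -2 & 34 = 34. Stack: [34]
LOAD_FAST a → push -2. Stack: [34, -2]
LOAD_CONST → push 11. Stack: [34, -2, 11]
BINARY_OP // → -2 // 11 = -1. Stack: [34, -1]
BINARY_OP + → 34 + -1 = 33. Stack: [33]
STORE_FAST p → p=33. Stack: []
LOAD_FAST_LOAD_FAST a,p → push -2,33. Stack: [-2, 33]
COMPARE_OP bool(<) → -2 vs 33 = True. Stack: [True]
POP_JUMP_IF_FALSE → pop True; no jump. Stack: []
LOAD_FAST_LOAD_FAST p,a → push 33,-2. Stack: [33, -2]
BINARY_OP // → 33 // -2 = -17. Stack: [-17]
LOAD_CONST → push 9. Stack: [-17, 9]
BINARY_OP * → -17 * 9 = -153. Stack: [-153]
STORE_FAST y → y=-153. Stack: []
LOAD_FAST b → push 34. Stack: [34]
LOAD_CONST → push 3. Stack: [34, 3]
BINARY_OP // → 34 // 3 = 11. Stack: [11]
LOAD_CONST → push 3. Stack: [11, 3]
BINARY_OP + → 11 + 3 = 14. Stack: [14]
STORE_FAST t → t=14. Stack: []
LOAD_FAST y → push -153. Stack: [-153]
RETURN_VALUE → return -153.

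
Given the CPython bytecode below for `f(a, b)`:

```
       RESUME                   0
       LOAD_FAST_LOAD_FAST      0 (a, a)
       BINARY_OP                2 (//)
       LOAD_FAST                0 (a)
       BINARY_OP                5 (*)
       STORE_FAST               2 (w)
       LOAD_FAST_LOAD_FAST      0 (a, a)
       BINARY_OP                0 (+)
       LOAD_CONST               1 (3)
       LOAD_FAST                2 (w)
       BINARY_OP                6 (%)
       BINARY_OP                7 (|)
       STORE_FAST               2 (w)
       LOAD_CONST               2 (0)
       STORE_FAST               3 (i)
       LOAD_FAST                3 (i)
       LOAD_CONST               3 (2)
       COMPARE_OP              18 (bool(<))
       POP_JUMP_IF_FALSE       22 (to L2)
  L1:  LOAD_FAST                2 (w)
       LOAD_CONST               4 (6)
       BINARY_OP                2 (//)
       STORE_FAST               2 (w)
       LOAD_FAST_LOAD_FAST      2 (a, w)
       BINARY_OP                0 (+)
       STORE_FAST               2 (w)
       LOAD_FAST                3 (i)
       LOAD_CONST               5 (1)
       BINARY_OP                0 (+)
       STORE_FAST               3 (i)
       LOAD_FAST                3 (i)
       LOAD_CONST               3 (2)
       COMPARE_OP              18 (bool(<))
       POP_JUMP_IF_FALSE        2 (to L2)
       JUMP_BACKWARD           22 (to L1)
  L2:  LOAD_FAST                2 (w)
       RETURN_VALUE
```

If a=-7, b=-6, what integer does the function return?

LOAD_FAST_LOAD_FAST a,a → push -7,-7. Stack: [-7, -7]
BINARY_OP // → -7 // -7 = 1. Stack: [1]
LOAD_FAST a → push -7. Stack: [1, -7]
BINARY_OP * → 1 * -7 = -7. Stack: [-7]
STORE_FAST w → w=-7. Stack: []
LOAD_FAST_LOAD_FAST a,a → push -7,-7. Stack: [-7, -7]
BINARY_OP + → -7 + -7 = -14. Stack: [-14]
LOAD_CONST → push 3. Stack: [-14, 3]
LOAD_FAST w → push -7. Stack: [-14, 3, -7]
BINARY_OP % → 3 % -7 = -4. Stack: [-14, -4]
BINARY_OP | → -14 | -4 = -2. Stack: [-2]
STORE_FAST w → w=-2. Stack: []
LOAD_CONST → push 0. Stack: [0]
STORE_FAST i → i=0. Stack: []
LOAD_FAST i → push 0. Stack: [0]
LOAD_CONST → push 2. Stack: [0, 2]
COMPARE_OP bool(<) → 0 vs 2 = True. Stack: [True]
POP_JUMP_IF_FALSE → pop True; no jump. Stack: []
LOAD_FAST w → push -2. Stack: [-2]
LOAD_CONST → push 6. Stack: [-2, 6]
BINARY_OP // → -2 // 6 = -1. Stack: [-1]
STORE_FAST w → w=-1. Stack: []
LOAD_FAST_LOAD_FAST a,w → push -7,-1. Stack: [-7, -1]
BINARY_OP + → -7 + -1 = -8. Stack: [-8]
STORE_FAST w → w=-8. Stack: []
LOAD_FAST i → push 0. Stack: [0]
LOAD_CONST → push 1. Stack: [0, 1]
BINARY_OP + → 0 + 1 = 1. Stack: [1]
STORE_FAST i → i=1. Stack: []
LOAD_FAST i → push 1. Stack: [1]
LOAD_CONST → push 2. Stack: [1, 2]
COMPARE_OP bool(<) → 1 vs 2 = True. Stack: [True]
POP_JUMP_IF_FALSE → pop True; no jump. Stack: []
LOAD_FAST w → push -8. Stack: [-8]
LOAD_CONST → push 6. Stack: [-8, 6]
BINARY_OP // → -8 // 6 = -2. Stack: [-2]
STORE_FAST w → w=-2. Stack: []
LOAD_FAST_LOAD_FAST a,w → push -7,-2. Stack: [-7, -2]
BINARY_OP + → -7 + -2 = -9. Stack: [-9]
STORE_FAST w → w=-9. Stack: []
LOAD_FAST i → push 1. Stack: [1]
LOAD_CONST → push 1. Stack: [1, 1]
BINARY_OP + → 1 + 1 = 2. Stack: [2]
STORE_FAST i → i=2. Stack: []
LOAD_FAST i → push 2. Stack: [2]
LOAD_CONST → push 2. Stack: [2, 2]
COMPARE_OP bool(<) → 2 vs 2 = False. Stack: [False]
POP_JUMP_IF_FALSE → pop False; jump. Stack: []
LOAD_FAST w → push -9. Stack: [-9]
RETURN_VALUE → return -9.

-9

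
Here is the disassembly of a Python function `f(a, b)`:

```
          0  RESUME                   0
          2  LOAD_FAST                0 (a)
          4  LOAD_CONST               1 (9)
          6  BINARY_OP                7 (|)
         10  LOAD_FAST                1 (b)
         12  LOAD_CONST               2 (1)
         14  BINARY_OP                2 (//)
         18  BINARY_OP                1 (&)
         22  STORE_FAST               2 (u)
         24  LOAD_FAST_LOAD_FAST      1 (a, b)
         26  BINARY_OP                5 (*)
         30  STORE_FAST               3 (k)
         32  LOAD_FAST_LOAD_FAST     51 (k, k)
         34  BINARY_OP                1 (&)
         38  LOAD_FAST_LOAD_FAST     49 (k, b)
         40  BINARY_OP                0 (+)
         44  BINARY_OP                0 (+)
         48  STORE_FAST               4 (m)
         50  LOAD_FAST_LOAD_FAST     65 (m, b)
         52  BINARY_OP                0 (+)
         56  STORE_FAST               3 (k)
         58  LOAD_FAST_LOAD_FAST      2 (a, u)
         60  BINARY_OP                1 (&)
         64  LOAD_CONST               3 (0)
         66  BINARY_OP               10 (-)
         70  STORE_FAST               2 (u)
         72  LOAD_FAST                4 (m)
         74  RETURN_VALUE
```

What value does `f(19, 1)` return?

39

LOAD_FAST a → push 19. Stack: [19]
LOAD_CONST → push 9. Stack: [19, 9]
BINARY_OP | → 19 | 9 = 27. Stack: [27]
LOAD_FAST b → push 1. Stack: [27, 1]
LOAD_CONST → push 1. Stack: [27, 1, 1]
BINARY_OP // → 1 // 1 = 1. Stack: [27, 1]
BINARY_OP & → 27 & 1 = 1. Stack: [1]
STORE_FAST u → u=1. Stack: []
LOAD_FAST_LOAD_FAST a,b → push 19,1. Stack: [19, 1]
BINARY_OP * → 19 * 1 = 19. Stack: [19]
STORE_FAST k → k=19. Stack: []
LOAD_FAST_LOAD_FAST k,k → push 19,19. Stack: [19, 19]
BINARY_OP & → 19 & 19 = 19. Stack: [19]
LOAD_FAST_LOAD_FAST k,b → push 19,1. Stack: [19, 19, 1]
BINARY_OP + → 19 + 1 = 20. Stack: [19, 20]
BINARY_OP + → 19 + 20 = 39. Stack: [39]
STORE_FAST m → m=39. Stack: []
LOAD_FAST_LOAD_FAST m,b → push 39,1. Stack: [39, 1]
BINARY_OP + → 39 + 1 = 40. Stack: [40]
STORE_FAST k → k=40. Stack: []
LOAD_FAST_LOAD_FAST a,u → push 19,1. Stack: [19, 1]
BINARY_OP & → 19 & 1 = 1. Stack: [1]
LOAD_CONST → push 0. Stack: [1, 0]
BINARY_OP - → 1 - 0 = 1. Stack: [1]
STORE_FAST u → u=1. Stack: []
LOAD_FAST m → push 39. Stack: [39]
RETURN_VALUE → return 39.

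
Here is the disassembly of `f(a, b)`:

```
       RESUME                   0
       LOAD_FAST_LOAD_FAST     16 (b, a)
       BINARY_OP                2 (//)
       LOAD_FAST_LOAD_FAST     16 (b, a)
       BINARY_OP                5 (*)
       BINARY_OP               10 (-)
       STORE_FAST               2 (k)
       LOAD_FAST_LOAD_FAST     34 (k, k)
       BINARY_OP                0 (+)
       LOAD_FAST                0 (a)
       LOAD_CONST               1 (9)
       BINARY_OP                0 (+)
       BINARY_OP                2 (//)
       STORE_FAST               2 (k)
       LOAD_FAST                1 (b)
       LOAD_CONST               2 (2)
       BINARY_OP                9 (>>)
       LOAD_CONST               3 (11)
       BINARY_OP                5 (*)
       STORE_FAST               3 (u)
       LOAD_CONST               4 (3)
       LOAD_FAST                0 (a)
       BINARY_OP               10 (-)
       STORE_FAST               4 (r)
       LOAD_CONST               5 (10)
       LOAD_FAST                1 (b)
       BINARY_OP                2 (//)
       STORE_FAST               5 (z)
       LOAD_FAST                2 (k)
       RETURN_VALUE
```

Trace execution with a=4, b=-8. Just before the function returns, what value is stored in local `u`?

-22

LOAD_FAST_LOAD_FAST b,a → push -8,4. Stack: [-8, 4]
BINARY_OP // → -8 // 4 = -2. Stack: [-2]
LOAD_FAST_LOAD_FAST b,a → push -8,4. Stack: [-2, -8, 4]
BINARY_OP * → -8 * 4 = -32. Stack: [-2, -32]
BINARY_OP - → -2 - -32 = 30. Stack: [30]
STORE_FAST k → k=30. Stack: []
LOAD_FAST_LOAD_FAST k,k → push 30,30. Stack: [30, 30]
BINARY_OP + → 30 + 30 = 60. Stack: [60]
LOAD_FAST a → push 4. Stack: [60, 4]
LOAD_CONST → push 9. Stack: [60, 4, 9]
BINARY_OP + → 4 + 9 = 13. Stack: [60, 13]
BINARY_OP // → 60 // 13 = 4. Stack: [4]
STORE_FAST k → k=4. Stack: []
LOAD_FAST b → push -8. Stack: [-8]
LOAD_CONST → push 2. Stack: [-8, 2]
BINARY_OP >> → -8 >> 2 = -2. Stack: [-2]
LOAD_CONST → push 11. Stack: [-2, 11]
BINARY_OP * → -2 * 11 = -22. Stack: [-22]
STORE_FAST u → u=-22. Stack: []
LOAD_CONST → push 3. Stack: [3]
LOAD_FAST a → push 4. Stack: [3, 4]
BINARY_OP - → 3 - 4 = -1. Stack: [-1]
STORE_FAST r → r=-1. Stack: []
LOAD_CONST → push 10. Stack: [10]
LOAD_FAST b → push -8. Stack: [10, -8]
BINARY_OP // → 10 // -8 = -2. Stack: [-2]
STORE_FAST z → z=-2. Stack: []
LOAD_FAST k → push 4. Stack: [4]
RETURN_VALUE → return 4.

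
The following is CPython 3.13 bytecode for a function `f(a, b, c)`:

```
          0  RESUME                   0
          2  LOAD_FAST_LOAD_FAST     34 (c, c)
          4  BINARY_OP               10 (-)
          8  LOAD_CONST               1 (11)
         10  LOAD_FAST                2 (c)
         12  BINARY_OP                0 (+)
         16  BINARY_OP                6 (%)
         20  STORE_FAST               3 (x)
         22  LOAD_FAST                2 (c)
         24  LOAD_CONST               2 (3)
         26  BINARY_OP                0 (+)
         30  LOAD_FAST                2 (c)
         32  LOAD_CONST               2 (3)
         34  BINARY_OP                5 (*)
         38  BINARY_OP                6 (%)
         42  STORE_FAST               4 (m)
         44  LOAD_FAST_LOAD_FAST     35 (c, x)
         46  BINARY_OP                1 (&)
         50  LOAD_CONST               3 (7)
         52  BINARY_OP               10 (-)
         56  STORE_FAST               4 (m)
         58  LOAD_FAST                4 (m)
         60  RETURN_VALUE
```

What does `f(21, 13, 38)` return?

-7

LOAD_FAST_LOAD_FAST c,c → push 38,38. Stack: [38, 38]
BINARY_OP - → 38 - 38 = 0. Stack: [0]
LOAD_CONST → push 11. Stack: [0, 11]
LOAD_FAST c → push 38. Stack: [0, 11, 38]
BINARY_OP + → 11 + 38 = 49. Stack: [0, 49]
BINARY_OP % → 0 % 49 = 0. Stack: [0]
STORE_FAST x → x=0. Stack: []
LOAD_FAST c → push 38. Stack: [38]
LOAD_CONST → push 3. Stack: [38, 3]
BINARY_OP + → 38 + 3 = 41. Stack: [41]
LOAD_FAST c → push 38. Stack: [41, 38]
LOAD_CONST → push 3. Stack: [41, 38, 3]
BINARY_OP * → 38 * 3 = 114. Stack: [41, 114]
BINARY_OP % → 41 % 114 = 41. Stack: [41]
STORE_FAST m → m=41. Stack: []
LOAD_FAST_LOAD_FAST c,x → push 38,0. Stack: [38, 0]
BINARY_OP & → 38 & 0 = 0. Stack: [0]
LOAD_CONST → push 7. Stack: [0, 7]
BINARY_OP - → 0 - 7 = -7. Stack: [-7]
STORE_FAST m → m=-7. Stack: []
LOAD_FAST m → push -7. Stack: [-7]
RETURN_VALUE → return -7.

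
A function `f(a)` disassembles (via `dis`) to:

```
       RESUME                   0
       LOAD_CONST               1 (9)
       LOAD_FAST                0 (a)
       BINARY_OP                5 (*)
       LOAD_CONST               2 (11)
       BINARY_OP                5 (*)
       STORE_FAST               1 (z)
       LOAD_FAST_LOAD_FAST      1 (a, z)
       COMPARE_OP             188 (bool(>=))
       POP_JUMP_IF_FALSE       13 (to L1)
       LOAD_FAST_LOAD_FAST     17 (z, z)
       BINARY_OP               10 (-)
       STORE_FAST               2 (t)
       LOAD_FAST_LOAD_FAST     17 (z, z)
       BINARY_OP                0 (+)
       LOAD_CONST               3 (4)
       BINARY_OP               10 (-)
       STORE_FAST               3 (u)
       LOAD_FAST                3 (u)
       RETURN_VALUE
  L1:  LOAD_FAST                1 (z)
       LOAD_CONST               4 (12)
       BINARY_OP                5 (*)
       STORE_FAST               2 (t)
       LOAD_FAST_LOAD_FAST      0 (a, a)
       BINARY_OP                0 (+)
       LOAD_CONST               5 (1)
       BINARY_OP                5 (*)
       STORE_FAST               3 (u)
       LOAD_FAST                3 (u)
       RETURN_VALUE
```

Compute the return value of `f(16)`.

LOAD_CONST → push 9. Stack: [9]
LOAD_FAST a → push 16. Stack: [9, 16]
BINARY_OP * → 9 * 16 = 144. Stack: [144]
LOAD_CONST → push 11. Stack: [144, 11]
BINARY_OP * → 144 * 11 = 1584. Stack: [1584]
STORE_FAST z → z=1584. Stack: []
LOAD_FAST_LOAD_FAST a,z → push 16,1584. Stack: [16, 1584]
COMPARE_OP bool(>=) → 16 vs 1584 = False. Stack: [False]
POP_JUMP_IF_FALSE → pop False; jump. Stack: []
LOAD_FAST z → push 1584. Stack: [1584]
LOAD_CONST → push 12. Stack: [1584, 12]
BINARY_OP * → 1584 * 12 = 19008. Stack: [19008]
STORE_FAST t → t=19008. Stack: []
LOAD_FAST_LOAD_FAST a,a → push 16,16. Stack: [16, 16]
BINARY_OP + → 16 + 16 = 32. Stack: [32]
LOAD_CONST → push 1. Stack: [32, 1]
BINARY_OP * → 32 * 1 = 32. Stack: [32]
STORE_FAST u → u=32. Stack: []
LOAD_FAST u → push 32. Stack: [32]
RETURN_VALUE → return 32.

32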